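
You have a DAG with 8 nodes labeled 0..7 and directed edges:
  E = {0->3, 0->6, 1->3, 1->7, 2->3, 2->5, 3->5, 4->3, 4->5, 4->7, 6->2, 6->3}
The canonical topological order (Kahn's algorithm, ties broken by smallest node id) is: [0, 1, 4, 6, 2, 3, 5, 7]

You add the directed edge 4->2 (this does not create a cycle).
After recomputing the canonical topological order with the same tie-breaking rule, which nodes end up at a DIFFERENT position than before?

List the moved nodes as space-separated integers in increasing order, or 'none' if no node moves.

Answer: none

Derivation:
Old toposort: [0, 1, 4, 6, 2, 3, 5, 7]
Added edge 4->2
Recompute Kahn (smallest-id tiebreak):
  initial in-degrees: [0, 0, 2, 5, 0, 3, 1, 2]
  ready (indeg=0): [0, 1, 4]
  pop 0: indeg[3]->4; indeg[6]->0 | ready=[1, 4, 6] | order so far=[0]
  pop 1: indeg[3]->3; indeg[7]->1 | ready=[4, 6] | order so far=[0, 1]
  pop 4: indeg[2]->1; indeg[3]->2; indeg[5]->2; indeg[7]->0 | ready=[6, 7] | order so far=[0, 1, 4]
  pop 6: indeg[2]->0; indeg[3]->1 | ready=[2, 7] | order so far=[0, 1, 4, 6]
  pop 2: indeg[3]->0; indeg[5]->1 | ready=[3, 7] | order so far=[0, 1, 4, 6, 2]
  pop 3: indeg[5]->0 | ready=[5, 7] | order so far=[0, 1, 4, 6, 2, 3]
  pop 5: no out-edges | ready=[7] | order so far=[0, 1, 4, 6, 2, 3, 5]
  pop 7: no out-edges | ready=[] | order so far=[0, 1, 4, 6, 2, 3, 5, 7]
New canonical toposort: [0, 1, 4, 6, 2, 3, 5, 7]
Compare positions:
  Node 0: index 0 -> 0 (same)
  Node 1: index 1 -> 1 (same)
  Node 2: index 4 -> 4 (same)
  Node 3: index 5 -> 5 (same)
  Node 4: index 2 -> 2 (same)
  Node 5: index 6 -> 6 (same)
  Node 6: index 3 -> 3 (same)
  Node 7: index 7 -> 7 (same)
Nodes that changed position: none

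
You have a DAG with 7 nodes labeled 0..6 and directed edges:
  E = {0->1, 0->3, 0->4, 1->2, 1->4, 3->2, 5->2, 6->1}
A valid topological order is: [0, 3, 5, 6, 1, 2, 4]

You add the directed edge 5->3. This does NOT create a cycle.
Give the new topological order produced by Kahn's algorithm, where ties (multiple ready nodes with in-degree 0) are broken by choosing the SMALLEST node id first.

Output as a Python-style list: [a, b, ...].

Answer: [0, 5, 3, 6, 1, 2, 4]

Derivation:
Old toposort: [0, 3, 5, 6, 1, 2, 4]
Added edge: 5->3
Position of 5 (2) > position of 3 (1). Must reorder: 5 must now come before 3.
Run Kahn's algorithm (break ties by smallest node id):
  initial in-degrees: [0, 2, 3, 2, 2, 0, 0]
  ready (indeg=0): [0, 5, 6]
  pop 0: indeg[1]->1; indeg[3]->1; indeg[4]->1 | ready=[5, 6] | order so far=[0]
  pop 5: indeg[2]->2; indeg[3]->0 | ready=[3, 6] | order so far=[0, 5]
  pop 3: indeg[2]->1 | ready=[6] | order so far=[0, 5, 3]
  pop 6: indeg[1]->0 | ready=[1] | order so far=[0, 5, 3, 6]
  pop 1: indeg[2]->0; indeg[4]->0 | ready=[2, 4] | order so far=[0, 5, 3, 6, 1]
  pop 2: no out-edges | ready=[4] | order so far=[0, 5, 3, 6, 1, 2]
  pop 4: no out-edges | ready=[] | order so far=[0, 5, 3, 6, 1, 2, 4]
  Result: [0, 5, 3, 6, 1, 2, 4]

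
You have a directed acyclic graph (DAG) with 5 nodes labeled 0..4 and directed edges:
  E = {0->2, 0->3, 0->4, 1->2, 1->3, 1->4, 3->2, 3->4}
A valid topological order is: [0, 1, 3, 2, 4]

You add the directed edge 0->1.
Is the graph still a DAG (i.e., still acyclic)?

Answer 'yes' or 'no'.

Given toposort: [0, 1, 3, 2, 4]
Position of 0: index 0; position of 1: index 1
New edge 0->1: forward
Forward edge: respects the existing order. Still a DAG, same toposort still valid.
Still a DAG? yes

Answer: yes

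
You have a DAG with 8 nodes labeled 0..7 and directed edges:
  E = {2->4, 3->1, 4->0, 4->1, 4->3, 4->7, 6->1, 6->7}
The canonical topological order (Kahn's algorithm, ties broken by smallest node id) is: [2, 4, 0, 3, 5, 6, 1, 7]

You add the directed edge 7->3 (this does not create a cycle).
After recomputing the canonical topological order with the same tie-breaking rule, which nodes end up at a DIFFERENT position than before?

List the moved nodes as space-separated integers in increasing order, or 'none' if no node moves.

Answer: 1 3 5 6 7

Derivation:
Old toposort: [2, 4, 0, 3, 5, 6, 1, 7]
Added edge 7->3
Recompute Kahn (smallest-id tiebreak):
  initial in-degrees: [1, 3, 0, 2, 1, 0, 0, 2]
  ready (indeg=0): [2, 5, 6]
  pop 2: indeg[4]->0 | ready=[4, 5, 6] | order so far=[2]
  pop 4: indeg[0]->0; indeg[1]->2; indeg[3]->1; indeg[7]->1 | ready=[0, 5, 6] | order so far=[2, 4]
  pop 0: no out-edges | ready=[5, 6] | order so far=[2, 4, 0]
  pop 5: no out-edges | ready=[6] | order so far=[2, 4, 0, 5]
  pop 6: indeg[1]->1; indeg[7]->0 | ready=[7] | order so far=[2, 4, 0, 5, 6]
  pop 7: indeg[3]->0 | ready=[3] | order so far=[2, 4, 0, 5, 6, 7]
  pop 3: indeg[1]->0 | ready=[1] | order so far=[2, 4, 0, 5, 6, 7, 3]
  pop 1: no out-edges | ready=[] | order so far=[2, 4, 0, 5, 6, 7, 3, 1]
New canonical toposort: [2, 4, 0, 5, 6, 7, 3, 1]
Compare positions:
  Node 0: index 2 -> 2 (same)
  Node 1: index 6 -> 7 (moved)
  Node 2: index 0 -> 0 (same)
  Node 3: index 3 -> 6 (moved)
  Node 4: index 1 -> 1 (same)
  Node 5: index 4 -> 3 (moved)
  Node 6: index 5 -> 4 (moved)
  Node 7: index 7 -> 5 (moved)
Nodes that changed position: 1 3 5 6 7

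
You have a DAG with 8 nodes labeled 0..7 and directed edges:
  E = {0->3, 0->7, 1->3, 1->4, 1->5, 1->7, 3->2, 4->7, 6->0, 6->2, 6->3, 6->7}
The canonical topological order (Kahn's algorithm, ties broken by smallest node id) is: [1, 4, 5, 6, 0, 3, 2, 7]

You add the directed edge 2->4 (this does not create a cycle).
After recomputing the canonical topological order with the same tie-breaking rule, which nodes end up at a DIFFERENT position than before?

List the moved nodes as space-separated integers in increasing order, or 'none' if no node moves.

Answer: 0 2 3 4 5 6

Derivation:
Old toposort: [1, 4, 5, 6, 0, 3, 2, 7]
Added edge 2->4
Recompute Kahn (smallest-id tiebreak):
  initial in-degrees: [1, 0, 2, 3, 2, 1, 0, 4]
  ready (indeg=0): [1, 6]
  pop 1: indeg[3]->2; indeg[4]->1; indeg[5]->0; indeg[7]->3 | ready=[5, 6] | order so far=[1]
  pop 5: no out-edges | ready=[6] | order so far=[1, 5]
  pop 6: indeg[0]->0; indeg[2]->1; indeg[3]->1; indeg[7]->2 | ready=[0] | order so far=[1, 5, 6]
  pop 0: indeg[3]->0; indeg[7]->1 | ready=[3] | order so far=[1, 5, 6, 0]
  pop 3: indeg[2]->0 | ready=[2] | order so far=[1, 5, 6, 0, 3]
  pop 2: indeg[4]->0 | ready=[4] | order so far=[1, 5, 6, 0, 3, 2]
  pop 4: indeg[7]->0 | ready=[7] | order so far=[1, 5, 6, 0, 3, 2, 4]
  pop 7: no out-edges | ready=[] | order so far=[1, 5, 6, 0, 3, 2, 4, 7]
New canonical toposort: [1, 5, 6, 0, 3, 2, 4, 7]
Compare positions:
  Node 0: index 4 -> 3 (moved)
  Node 1: index 0 -> 0 (same)
  Node 2: index 6 -> 5 (moved)
  Node 3: index 5 -> 4 (moved)
  Node 4: index 1 -> 6 (moved)
  Node 5: index 2 -> 1 (moved)
  Node 6: index 3 -> 2 (moved)
  Node 7: index 7 -> 7 (same)
Nodes that changed position: 0 2 3 4 5 6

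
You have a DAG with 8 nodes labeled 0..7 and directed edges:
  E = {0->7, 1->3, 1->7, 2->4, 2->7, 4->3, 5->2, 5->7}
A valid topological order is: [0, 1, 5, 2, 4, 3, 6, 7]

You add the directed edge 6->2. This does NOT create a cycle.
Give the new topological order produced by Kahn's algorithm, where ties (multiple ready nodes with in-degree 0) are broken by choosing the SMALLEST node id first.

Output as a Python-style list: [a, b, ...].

Answer: [0, 1, 5, 6, 2, 4, 3, 7]

Derivation:
Old toposort: [0, 1, 5, 2, 4, 3, 6, 7]
Added edge: 6->2
Position of 6 (6) > position of 2 (3). Must reorder: 6 must now come before 2.
Run Kahn's algorithm (break ties by smallest node id):
  initial in-degrees: [0, 0, 2, 2, 1, 0, 0, 4]
  ready (indeg=0): [0, 1, 5, 6]
  pop 0: indeg[7]->3 | ready=[1, 5, 6] | order so far=[0]
  pop 1: indeg[3]->1; indeg[7]->2 | ready=[5, 6] | order so far=[0, 1]
  pop 5: indeg[2]->1; indeg[7]->1 | ready=[6] | order so far=[0, 1, 5]
  pop 6: indeg[2]->0 | ready=[2] | order so far=[0, 1, 5, 6]
  pop 2: indeg[4]->0; indeg[7]->0 | ready=[4, 7] | order so far=[0, 1, 5, 6, 2]
  pop 4: indeg[3]->0 | ready=[3, 7] | order so far=[0, 1, 5, 6, 2, 4]
  pop 3: no out-edges | ready=[7] | order so far=[0, 1, 5, 6, 2, 4, 3]
  pop 7: no out-edges | ready=[] | order so far=[0, 1, 5, 6, 2, 4, 3, 7]
  Result: [0, 1, 5, 6, 2, 4, 3, 7]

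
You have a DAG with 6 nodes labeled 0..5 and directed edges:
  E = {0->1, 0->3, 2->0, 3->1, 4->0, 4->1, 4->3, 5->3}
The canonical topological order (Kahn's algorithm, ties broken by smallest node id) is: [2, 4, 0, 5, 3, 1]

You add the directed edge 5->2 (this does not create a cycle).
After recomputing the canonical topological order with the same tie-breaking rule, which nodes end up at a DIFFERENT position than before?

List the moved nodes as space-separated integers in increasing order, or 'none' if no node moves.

Answer: 0 2 4 5

Derivation:
Old toposort: [2, 4, 0, 5, 3, 1]
Added edge 5->2
Recompute Kahn (smallest-id tiebreak):
  initial in-degrees: [2, 3, 1, 3, 0, 0]
  ready (indeg=0): [4, 5]
  pop 4: indeg[0]->1; indeg[1]->2; indeg[3]->2 | ready=[5] | order so far=[4]
  pop 5: indeg[2]->0; indeg[3]->1 | ready=[2] | order so far=[4, 5]
  pop 2: indeg[0]->0 | ready=[0] | order so far=[4, 5, 2]
  pop 0: indeg[1]->1; indeg[3]->0 | ready=[3] | order so far=[4, 5, 2, 0]
  pop 3: indeg[1]->0 | ready=[1] | order so far=[4, 5, 2, 0, 3]
  pop 1: no out-edges | ready=[] | order so far=[4, 5, 2, 0, 3, 1]
New canonical toposort: [4, 5, 2, 0, 3, 1]
Compare positions:
  Node 0: index 2 -> 3 (moved)
  Node 1: index 5 -> 5 (same)
  Node 2: index 0 -> 2 (moved)
  Node 3: index 4 -> 4 (same)
  Node 4: index 1 -> 0 (moved)
  Node 5: index 3 -> 1 (moved)
Nodes that changed position: 0 2 4 5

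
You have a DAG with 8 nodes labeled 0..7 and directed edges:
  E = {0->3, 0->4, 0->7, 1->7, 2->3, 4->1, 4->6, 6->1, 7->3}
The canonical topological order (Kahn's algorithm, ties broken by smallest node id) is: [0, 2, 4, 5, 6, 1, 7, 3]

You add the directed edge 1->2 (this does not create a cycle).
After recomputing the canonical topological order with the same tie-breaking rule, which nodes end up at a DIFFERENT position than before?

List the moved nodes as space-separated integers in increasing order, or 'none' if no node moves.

Old toposort: [0, 2, 4, 5, 6, 1, 7, 3]
Added edge 1->2
Recompute Kahn (smallest-id tiebreak):
  initial in-degrees: [0, 2, 1, 3, 1, 0, 1, 2]
  ready (indeg=0): [0, 5]
  pop 0: indeg[3]->2; indeg[4]->0; indeg[7]->1 | ready=[4, 5] | order so far=[0]
  pop 4: indeg[1]->1; indeg[6]->0 | ready=[5, 6] | order so far=[0, 4]
  pop 5: no out-edges | ready=[6] | order so far=[0, 4, 5]
  pop 6: indeg[1]->0 | ready=[1] | order so far=[0, 4, 5, 6]
  pop 1: indeg[2]->0; indeg[7]->0 | ready=[2, 7] | order so far=[0, 4, 5, 6, 1]
  pop 2: indeg[3]->1 | ready=[7] | order so far=[0, 4, 5, 6, 1, 2]
  pop 7: indeg[3]->0 | ready=[3] | order so far=[0, 4, 5, 6, 1, 2, 7]
  pop 3: no out-edges | ready=[] | order so far=[0, 4, 5, 6, 1, 2, 7, 3]
New canonical toposort: [0, 4, 5, 6, 1, 2, 7, 3]
Compare positions:
  Node 0: index 0 -> 0 (same)
  Node 1: index 5 -> 4 (moved)
  Node 2: index 1 -> 5 (moved)
  Node 3: index 7 -> 7 (same)
  Node 4: index 2 -> 1 (moved)
  Node 5: index 3 -> 2 (moved)
  Node 6: index 4 -> 3 (moved)
  Node 7: index 6 -> 6 (same)
Nodes that changed position: 1 2 4 5 6

Answer: 1 2 4 5 6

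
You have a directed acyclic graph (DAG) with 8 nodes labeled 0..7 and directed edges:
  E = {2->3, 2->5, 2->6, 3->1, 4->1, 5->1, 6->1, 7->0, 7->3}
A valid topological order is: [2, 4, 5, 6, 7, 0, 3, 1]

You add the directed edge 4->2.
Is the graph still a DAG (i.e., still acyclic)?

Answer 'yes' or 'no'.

Answer: yes

Derivation:
Given toposort: [2, 4, 5, 6, 7, 0, 3, 1]
Position of 4: index 1; position of 2: index 0
New edge 4->2: backward (u after v in old order)
Backward edge: old toposort is now invalid. Check if this creates a cycle.
Does 2 already reach 4? Reachable from 2: [1, 2, 3, 5, 6]. NO -> still a DAG (reorder needed).
Still a DAG? yes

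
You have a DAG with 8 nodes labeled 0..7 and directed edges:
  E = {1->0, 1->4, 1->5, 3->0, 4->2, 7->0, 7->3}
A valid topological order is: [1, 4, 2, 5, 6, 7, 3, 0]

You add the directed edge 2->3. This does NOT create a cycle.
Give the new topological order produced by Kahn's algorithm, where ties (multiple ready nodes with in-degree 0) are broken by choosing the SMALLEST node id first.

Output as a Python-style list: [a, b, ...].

Old toposort: [1, 4, 2, 5, 6, 7, 3, 0]
Added edge: 2->3
Position of 2 (2) < position of 3 (6). Old order still valid.
Run Kahn's algorithm (break ties by smallest node id):
  initial in-degrees: [3, 0, 1, 2, 1, 1, 0, 0]
  ready (indeg=0): [1, 6, 7]
  pop 1: indeg[0]->2; indeg[4]->0; indeg[5]->0 | ready=[4, 5, 6, 7] | order so far=[1]
  pop 4: indeg[2]->0 | ready=[2, 5, 6, 7] | order so far=[1, 4]
  pop 2: indeg[3]->1 | ready=[5, 6, 7] | order so far=[1, 4, 2]
  pop 5: no out-edges | ready=[6, 7] | order so far=[1, 4, 2, 5]
  pop 6: no out-edges | ready=[7] | order so far=[1, 4, 2, 5, 6]
  pop 7: indeg[0]->1; indeg[3]->0 | ready=[3] | order so far=[1, 4, 2, 5, 6, 7]
  pop 3: indeg[0]->0 | ready=[0] | order so far=[1, 4, 2, 5, 6, 7, 3]
  pop 0: no out-edges | ready=[] | order so far=[1, 4, 2, 5, 6, 7, 3, 0]
  Result: [1, 4, 2, 5, 6, 7, 3, 0]

Answer: [1, 4, 2, 5, 6, 7, 3, 0]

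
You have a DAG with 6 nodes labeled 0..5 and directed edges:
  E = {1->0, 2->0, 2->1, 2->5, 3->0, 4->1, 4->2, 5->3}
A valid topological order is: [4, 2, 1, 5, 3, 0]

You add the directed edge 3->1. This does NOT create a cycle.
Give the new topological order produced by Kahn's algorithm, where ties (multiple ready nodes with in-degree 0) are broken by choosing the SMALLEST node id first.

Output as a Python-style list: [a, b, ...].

Answer: [4, 2, 5, 3, 1, 0]

Derivation:
Old toposort: [4, 2, 1, 5, 3, 0]
Added edge: 3->1
Position of 3 (4) > position of 1 (2). Must reorder: 3 must now come before 1.
Run Kahn's algorithm (break ties by smallest node id):
  initial in-degrees: [3, 3, 1, 1, 0, 1]
  ready (indeg=0): [4]
  pop 4: indeg[1]->2; indeg[2]->0 | ready=[2] | order so far=[4]
  pop 2: indeg[0]->2; indeg[1]->1; indeg[5]->0 | ready=[5] | order so far=[4, 2]
  pop 5: indeg[3]->0 | ready=[3] | order so far=[4, 2, 5]
  pop 3: indeg[0]->1; indeg[1]->0 | ready=[1] | order so far=[4, 2, 5, 3]
  pop 1: indeg[0]->0 | ready=[0] | order so far=[4, 2, 5, 3, 1]
  pop 0: no out-edges | ready=[] | order so far=[4, 2, 5, 3, 1, 0]
  Result: [4, 2, 5, 3, 1, 0]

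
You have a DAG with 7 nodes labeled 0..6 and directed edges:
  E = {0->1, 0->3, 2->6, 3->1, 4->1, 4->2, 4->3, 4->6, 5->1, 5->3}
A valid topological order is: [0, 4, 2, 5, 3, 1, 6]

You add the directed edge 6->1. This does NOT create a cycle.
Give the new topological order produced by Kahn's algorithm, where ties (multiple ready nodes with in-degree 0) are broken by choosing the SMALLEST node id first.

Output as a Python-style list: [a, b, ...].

Answer: [0, 4, 2, 5, 3, 6, 1]

Derivation:
Old toposort: [0, 4, 2, 5, 3, 1, 6]
Added edge: 6->1
Position of 6 (6) > position of 1 (5). Must reorder: 6 must now come before 1.
Run Kahn's algorithm (break ties by smallest node id):
  initial in-degrees: [0, 5, 1, 3, 0, 0, 2]
  ready (indeg=0): [0, 4, 5]
  pop 0: indeg[1]->4; indeg[3]->2 | ready=[4, 5] | order so far=[0]
  pop 4: indeg[1]->3; indeg[2]->0; indeg[3]->1; indeg[6]->1 | ready=[2, 5] | order so far=[0, 4]
  pop 2: indeg[6]->0 | ready=[5, 6] | order so far=[0, 4, 2]
  pop 5: indeg[1]->2; indeg[3]->0 | ready=[3, 6] | order so far=[0, 4, 2, 5]
  pop 3: indeg[1]->1 | ready=[6] | order so far=[0, 4, 2, 5, 3]
  pop 6: indeg[1]->0 | ready=[1] | order so far=[0, 4, 2, 5, 3, 6]
  pop 1: no out-edges | ready=[] | order so far=[0, 4, 2, 5, 3, 6, 1]
  Result: [0, 4, 2, 5, 3, 6, 1]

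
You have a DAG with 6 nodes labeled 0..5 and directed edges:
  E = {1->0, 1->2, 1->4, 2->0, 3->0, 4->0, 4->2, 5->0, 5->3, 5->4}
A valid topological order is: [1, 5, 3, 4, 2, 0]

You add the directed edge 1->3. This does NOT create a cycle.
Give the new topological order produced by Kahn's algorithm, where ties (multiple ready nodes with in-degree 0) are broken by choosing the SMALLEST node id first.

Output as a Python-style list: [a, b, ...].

Old toposort: [1, 5, 3, 4, 2, 0]
Added edge: 1->3
Position of 1 (0) < position of 3 (2). Old order still valid.
Run Kahn's algorithm (break ties by smallest node id):
  initial in-degrees: [5, 0, 2, 2, 2, 0]
  ready (indeg=0): [1, 5]
  pop 1: indeg[0]->4; indeg[2]->1; indeg[3]->1; indeg[4]->1 | ready=[5] | order so far=[1]
  pop 5: indeg[0]->3; indeg[3]->0; indeg[4]->0 | ready=[3, 4] | order so far=[1, 5]
  pop 3: indeg[0]->2 | ready=[4] | order so far=[1, 5, 3]
  pop 4: indeg[0]->1; indeg[2]->0 | ready=[2] | order so far=[1, 5, 3, 4]
  pop 2: indeg[0]->0 | ready=[0] | order so far=[1, 5, 3, 4, 2]
  pop 0: no out-edges | ready=[] | order so far=[1, 5, 3, 4, 2, 0]
  Result: [1, 5, 3, 4, 2, 0]

Answer: [1, 5, 3, 4, 2, 0]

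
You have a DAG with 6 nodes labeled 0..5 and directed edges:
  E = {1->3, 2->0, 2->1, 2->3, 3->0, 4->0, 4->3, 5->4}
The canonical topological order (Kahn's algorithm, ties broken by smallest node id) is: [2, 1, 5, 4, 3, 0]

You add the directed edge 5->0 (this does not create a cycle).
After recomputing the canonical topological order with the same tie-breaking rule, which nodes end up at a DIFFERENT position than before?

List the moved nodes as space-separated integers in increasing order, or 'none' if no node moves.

Old toposort: [2, 1, 5, 4, 3, 0]
Added edge 5->0
Recompute Kahn (smallest-id tiebreak):
  initial in-degrees: [4, 1, 0, 3, 1, 0]
  ready (indeg=0): [2, 5]
  pop 2: indeg[0]->3; indeg[1]->0; indeg[3]->2 | ready=[1, 5] | order so far=[2]
  pop 1: indeg[3]->1 | ready=[5] | order so far=[2, 1]
  pop 5: indeg[0]->2; indeg[4]->0 | ready=[4] | order so far=[2, 1, 5]
  pop 4: indeg[0]->1; indeg[3]->0 | ready=[3] | order so far=[2, 1, 5, 4]
  pop 3: indeg[0]->0 | ready=[0] | order so far=[2, 1, 5, 4, 3]
  pop 0: no out-edges | ready=[] | order so far=[2, 1, 5, 4, 3, 0]
New canonical toposort: [2, 1, 5, 4, 3, 0]
Compare positions:
  Node 0: index 5 -> 5 (same)
  Node 1: index 1 -> 1 (same)
  Node 2: index 0 -> 0 (same)
  Node 3: index 4 -> 4 (same)
  Node 4: index 3 -> 3 (same)
  Node 5: index 2 -> 2 (same)
Nodes that changed position: none

Answer: none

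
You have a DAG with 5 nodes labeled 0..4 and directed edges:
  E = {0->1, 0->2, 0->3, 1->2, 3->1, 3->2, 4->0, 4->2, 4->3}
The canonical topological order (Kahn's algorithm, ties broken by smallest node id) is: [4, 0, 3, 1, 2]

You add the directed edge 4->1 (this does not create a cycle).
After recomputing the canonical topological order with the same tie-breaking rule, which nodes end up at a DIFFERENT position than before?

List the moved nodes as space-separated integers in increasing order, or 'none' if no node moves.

Answer: none

Derivation:
Old toposort: [4, 0, 3, 1, 2]
Added edge 4->1
Recompute Kahn (smallest-id tiebreak):
  initial in-degrees: [1, 3, 4, 2, 0]
  ready (indeg=0): [4]
  pop 4: indeg[0]->0; indeg[1]->2; indeg[2]->3; indeg[3]->1 | ready=[0] | order so far=[4]
  pop 0: indeg[1]->1; indeg[2]->2; indeg[3]->0 | ready=[3] | order so far=[4, 0]
  pop 3: indeg[1]->0; indeg[2]->1 | ready=[1] | order so far=[4, 0, 3]
  pop 1: indeg[2]->0 | ready=[2] | order so far=[4, 0, 3, 1]
  pop 2: no out-edges | ready=[] | order so far=[4, 0, 3, 1, 2]
New canonical toposort: [4, 0, 3, 1, 2]
Compare positions:
  Node 0: index 1 -> 1 (same)
  Node 1: index 3 -> 3 (same)
  Node 2: index 4 -> 4 (same)
  Node 3: index 2 -> 2 (same)
  Node 4: index 0 -> 0 (same)
Nodes that changed position: none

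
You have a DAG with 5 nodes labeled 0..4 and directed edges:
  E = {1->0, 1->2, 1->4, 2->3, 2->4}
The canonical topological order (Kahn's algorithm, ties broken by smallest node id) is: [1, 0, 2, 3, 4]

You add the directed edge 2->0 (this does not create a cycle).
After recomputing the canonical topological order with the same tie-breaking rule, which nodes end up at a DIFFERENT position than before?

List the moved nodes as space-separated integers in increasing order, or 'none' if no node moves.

Old toposort: [1, 0, 2, 3, 4]
Added edge 2->0
Recompute Kahn (smallest-id tiebreak):
  initial in-degrees: [2, 0, 1, 1, 2]
  ready (indeg=0): [1]
  pop 1: indeg[0]->1; indeg[2]->0; indeg[4]->1 | ready=[2] | order so far=[1]
  pop 2: indeg[0]->0; indeg[3]->0; indeg[4]->0 | ready=[0, 3, 4] | order so far=[1, 2]
  pop 0: no out-edges | ready=[3, 4] | order so far=[1, 2, 0]
  pop 3: no out-edges | ready=[4] | order so far=[1, 2, 0, 3]
  pop 4: no out-edges | ready=[] | order so far=[1, 2, 0, 3, 4]
New canonical toposort: [1, 2, 0, 3, 4]
Compare positions:
  Node 0: index 1 -> 2 (moved)
  Node 1: index 0 -> 0 (same)
  Node 2: index 2 -> 1 (moved)
  Node 3: index 3 -> 3 (same)
  Node 4: index 4 -> 4 (same)
Nodes that changed position: 0 2

Answer: 0 2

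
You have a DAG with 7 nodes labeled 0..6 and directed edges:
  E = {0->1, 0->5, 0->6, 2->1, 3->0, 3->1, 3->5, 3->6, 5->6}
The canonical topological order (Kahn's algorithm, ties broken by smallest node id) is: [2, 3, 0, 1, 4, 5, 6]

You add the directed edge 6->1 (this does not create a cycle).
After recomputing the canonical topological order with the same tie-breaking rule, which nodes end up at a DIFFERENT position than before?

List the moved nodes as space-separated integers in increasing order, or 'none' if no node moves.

Old toposort: [2, 3, 0, 1, 4, 5, 6]
Added edge 6->1
Recompute Kahn (smallest-id tiebreak):
  initial in-degrees: [1, 4, 0, 0, 0, 2, 3]
  ready (indeg=0): [2, 3, 4]
  pop 2: indeg[1]->3 | ready=[3, 4] | order so far=[2]
  pop 3: indeg[0]->0; indeg[1]->2; indeg[5]->1; indeg[6]->2 | ready=[0, 4] | order so far=[2, 3]
  pop 0: indeg[1]->1; indeg[5]->0; indeg[6]->1 | ready=[4, 5] | order so far=[2, 3, 0]
  pop 4: no out-edges | ready=[5] | order so far=[2, 3, 0, 4]
  pop 5: indeg[6]->0 | ready=[6] | order so far=[2, 3, 0, 4, 5]
  pop 6: indeg[1]->0 | ready=[1] | order so far=[2, 3, 0, 4, 5, 6]
  pop 1: no out-edges | ready=[] | order so far=[2, 3, 0, 4, 5, 6, 1]
New canonical toposort: [2, 3, 0, 4, 5, 6, 1]
Compare positions:
  Node 0: index 2 -> 2 (same)
  Node 1: index 3 -> 6 (moved)
  Node 2: index 0 -> 0 (same)
  Node 3: index 1 -> 1 (same)
  Node 4: index 4 -> 3 (moved)
  Node 5: index 5 -> 4 (moved)
  Node 6: index 6 -> 5 (moved)
Nodes that changed position: 1 4 5 6

Answer: 1 4 5 6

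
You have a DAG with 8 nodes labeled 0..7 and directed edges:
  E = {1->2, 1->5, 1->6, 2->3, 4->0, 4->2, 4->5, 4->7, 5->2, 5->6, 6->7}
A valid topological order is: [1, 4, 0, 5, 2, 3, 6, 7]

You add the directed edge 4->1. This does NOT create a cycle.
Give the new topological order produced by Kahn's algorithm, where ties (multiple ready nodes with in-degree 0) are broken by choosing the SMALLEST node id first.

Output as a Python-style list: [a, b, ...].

Old toposort: [1, 4, 0, 5, 2, 3, 6, 7]
Added edge: 4->1
Position of 4 (1) > position of 1 (0). Must reorder: 4 must now come before 1.
Run Kahn's algorithm (break ties by smallest node id):
  initial in-degrees: [1, 1, 3, 1, 0, 2, 2, 2]
  ready (indeg=0): [4]
  pop 4: indeg[0]->0; indeg[1]->0; indeg[2]->2; indeg[5]->1; indeg[7]->1 | ready=[0, 1] | order so far=[4]
  pop 0: no out-edges | ready=[1] | order so far=[4, 0]
  pop 1: indeg[2]->1; indeg[5]->0; indeg[6]->1 | ready=[5] | order so far=[4, 0, 1]
  pop 5: indeg[2]->0; indeg[6]->0 | ready=[2, 6] | order so far=[4, 0, 1, 5]
  pop 2: indeg[3]->0 | ready=[3, 6] | order so far=[4, 0, 1, 5, 2]
  pop 3: no out-edges | ready=[6] | order so far=[4, 0, 1, 5, 2, 3]
  pop 6: indeg[7]->0 | ready=[7] | order so far=[4, 0, 1, 5, 2, 3, 6]
  pop 7: no out-edges | ready=[] | order so far=[4, 0, 1, 5, 2, 3, 6, 7]
  Result: [4, 0, 1, 5, 2, 3, 6, 7]

Answer: [4, 0, 1, 5, 2, 3, 6, 7]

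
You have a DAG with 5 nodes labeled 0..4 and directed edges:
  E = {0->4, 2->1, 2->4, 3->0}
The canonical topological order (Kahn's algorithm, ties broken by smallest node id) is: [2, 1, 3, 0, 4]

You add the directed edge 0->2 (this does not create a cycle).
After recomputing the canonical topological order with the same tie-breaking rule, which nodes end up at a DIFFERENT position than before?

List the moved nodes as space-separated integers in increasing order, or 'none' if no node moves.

Answer: 0 1 2 3

Derivation:
Old toposort: [2, 1, 3, 0, 4]
Added edge 0->2
Recompute Kahn (smallest-id tiebreak):
  initial in-degrees: [1, 1, 1, 0, 2]
  ready (indeg=0): [3]
  pop 3: indeg[0]->0 | ready=[0] | order so far=[3]
  pop 0: indeg[2]->0; indeg[4]->1 | ready=[2] | order so far=[3, 0]
  pop 2: indeg[1]->0; indeg[4]->0 | ready=[1, 4] | order so far=[3, 0, 2]
  pop 1: no out-edges | ready=[4] | order so far=[3, 0, 2, 1]
  pop 4: no out-edges | ready=[] | order so far=[3, 0, 2, 1, 4]
New canonical toposort: [3, 0, 2, 1, 4]
Compare positions:
  Node 0: index 3 -> 1 (moved)
  Node 1: index 1 -> 3 (moved)
  Node 2: index 0 -> 2 (moved)
  Node 3: index 2 -> 0 (moved)
  Node 4: index 4 -> 4 (same)
Nodes that changed position: 0 1 2 3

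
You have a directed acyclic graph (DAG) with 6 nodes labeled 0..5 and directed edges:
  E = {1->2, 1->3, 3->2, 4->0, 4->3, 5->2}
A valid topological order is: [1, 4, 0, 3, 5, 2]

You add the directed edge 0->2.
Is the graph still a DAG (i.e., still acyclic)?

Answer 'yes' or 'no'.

Answer: yes

Derivation:
Given toposort: [1, 4, 0, 3, 5, 2]
Position of 0: index 2; position of 2: index 5
New edge 0->2: forward
Forward edge: respects the existing order. Still a DAG, same toposort still valid.
Still a DAG? yes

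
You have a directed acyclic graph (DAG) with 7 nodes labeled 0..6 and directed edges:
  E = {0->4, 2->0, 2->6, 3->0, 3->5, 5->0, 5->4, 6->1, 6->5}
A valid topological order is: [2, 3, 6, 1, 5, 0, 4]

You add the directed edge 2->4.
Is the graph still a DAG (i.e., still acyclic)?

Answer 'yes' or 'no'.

Answer: yes

Derivation:
Given toposort: [2, 3, 6, 1, 5, 0, 4]
Position of 2: index 0; position of 4: index 6
New edge 2->4: forward
Forward edge: respects the existing order. Still a DAG, same toposort still valid.
Still a DAG? yes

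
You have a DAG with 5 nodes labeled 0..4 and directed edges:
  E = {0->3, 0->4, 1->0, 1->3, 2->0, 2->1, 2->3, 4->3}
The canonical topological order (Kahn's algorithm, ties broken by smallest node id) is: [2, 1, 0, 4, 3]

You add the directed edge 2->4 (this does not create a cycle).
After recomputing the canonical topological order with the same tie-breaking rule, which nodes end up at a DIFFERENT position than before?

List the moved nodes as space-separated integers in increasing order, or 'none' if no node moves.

Answer: none

Derivation:
Old toposort: [2, 1, 0, 4, 3]
Added edge 2->4
Recompute Kahn (smallest-id tiebreak):
  initial in-degrees: [2, 1, 0, 4, 2]
  ready (indeg=0): [2]
  pop 2: indeg[0]->1; indeg[1]->0; indeg[3]->3; indeg[4]->1 | ready=[1] | order so far=[2]
  pop 1: indeg[0]->0; indeg[3]->2 | ready=[0] | order so far=[2, 1]
  pop 0: indeg[3]->1; indeg[4]->0 | ready=[4] | order so far=[2, 1, 0]
  pop 4: indeg[3]->0 | ready=[3] | order so far=[2, 1, 0, 4]
  pop 3: no out-edges | ready=[] | order so far=[2, 1, 0, 4, 3]
New canonical toposort: [2, 1, 0, 4, 3]
Compare positions:
  Node 0: index 2 -> 2 (same)
  Node 1: index 1 -> 1 (same)
  Node 2: index 0 -> 0 (same)
  Node 3: index 4 -> 4 (same)
  Node 4: index 3 -> 3 (same)
Nodes that changed position: none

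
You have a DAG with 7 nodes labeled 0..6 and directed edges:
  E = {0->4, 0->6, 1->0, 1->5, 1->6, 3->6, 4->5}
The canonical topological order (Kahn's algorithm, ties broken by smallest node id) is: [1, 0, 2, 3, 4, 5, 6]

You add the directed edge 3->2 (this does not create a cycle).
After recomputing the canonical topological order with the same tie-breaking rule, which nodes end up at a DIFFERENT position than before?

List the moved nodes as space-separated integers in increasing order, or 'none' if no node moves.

Answer: 2 3

Derivation:
Old toposort: [1, 0, 2, 3, 4, 5, 6]
Added edge 3->2
Recompute Kahn (smallest-id tiebreak):
  initial in-degrees: [1, 0, 1, 0, 1, 2, 3]
  ready (indeg=0): [1, 3]
  pop 1: indeg[0]->0; indeg[5]->1; indeg[6]->2 | ready=[0, 3] | order so far=[1]
  pop 0: indeg[4]->0; indeg[6]->1 | ready=[3, 4] | order so far=[1, 0]
  pop 3: indeg[2]->0; indeg[6]->0 | ready=[2, 4, 6] | order so far=[1, 0, 3]
  pop 2: no out-edges | ready=[4, 6] | order so far=[1, 0, 3, 2]
  pop 4: indeg[5]->0 | ready=[5, 6] | order so far=[1, 0, 3, 2, 4]
  pop 5: no out-edges | ready=[6] | order so far=[1, 0, 3, 2, 4, 5]
  pop 6: no out-edges | ready=[] | order so far=[1, 0, 3, 2, 4, 5, 6]
New canonical toposort: [1, 0, 3, 2, 4, 5, 6]
Compare positions:
  Node 0: index 1 -> 1 (same)
  Node 1: index 0 -> 0 (same)
  Node 2: index 2 -> 3 (moved)
  Node 3: index 3 -> 2 (moved)
  Node 4: index 4 -> 4 (same)
  Node 5: index 5 -> 5 (same)
  Node 6: index 6 -> 6 (same)
Nodes that changed position: 2 3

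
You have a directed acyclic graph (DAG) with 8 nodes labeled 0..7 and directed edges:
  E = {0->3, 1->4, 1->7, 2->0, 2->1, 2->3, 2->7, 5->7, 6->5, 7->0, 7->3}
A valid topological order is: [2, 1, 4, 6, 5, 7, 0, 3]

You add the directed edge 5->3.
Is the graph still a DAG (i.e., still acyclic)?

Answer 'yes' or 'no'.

Given toposort: [2, 1, 4, 6, 5, 7, 0, 3]
Position of 5: index 4; position of 3: index 7
New edge 5->3: forward
Forward edge: respects the existing order. Still a DAG, same toposort still valid.
Still a DAG? yes

Answer: yes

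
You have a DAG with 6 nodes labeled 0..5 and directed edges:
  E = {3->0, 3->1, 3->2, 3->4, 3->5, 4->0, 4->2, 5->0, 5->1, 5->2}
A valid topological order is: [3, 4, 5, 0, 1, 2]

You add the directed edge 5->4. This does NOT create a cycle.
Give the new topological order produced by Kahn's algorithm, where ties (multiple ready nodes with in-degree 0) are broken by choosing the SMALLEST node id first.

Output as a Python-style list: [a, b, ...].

Old toposort: [3, 4, 5, 0, 1, 2]
Added edge: 5->4
Position of 5 (2) > position of 4 (1). Must reorder: 5 must now come before 4.
Run Kahn's algorithm (break ties by smallest node id):
  initial in-degrees: [3, 2, 3, 0, 2, 1]
  ready (indeg=0): [3]
  pop 3: indeg[0]->2; indeg[1]->1; indeg[2]->2; indeg[4]->1; indeg[5]->0 | ready=[5] | order so far=[3]
  pop 5: indeg[0]->1; indeg[1]->0; indeg[2]->1; indeg[4]->0 | ready=[1, 4] | order so far=[3, 5]
  pop 1: no out-edges | ready=[4] | order so far=[3, 5, 1]
  pop 4: indeg[0]->0; indeg[2]->0 | ready=[0, 2] | order so far=[3, 5, 1, 4]
  pop 0: no out-edges | ready=[2] | order so far=[3, 5, 1, 4, 0]
  pop 2: no out-edges | ready=[] | order so far=[3, 5, 1, 4, 0, 2]
  Result: [3, 5, 1, 4, 0, 2]

Answer: [3, 5, 1, 4, 0, 2]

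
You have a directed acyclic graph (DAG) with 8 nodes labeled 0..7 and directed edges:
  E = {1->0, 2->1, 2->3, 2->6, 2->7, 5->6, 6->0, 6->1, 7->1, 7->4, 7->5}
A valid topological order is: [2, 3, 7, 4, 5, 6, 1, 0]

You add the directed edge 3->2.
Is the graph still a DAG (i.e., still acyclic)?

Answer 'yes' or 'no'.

Answer: no

Derivation:
Given toposort: [2, 3, 7, 4, 5, 6, 1, 0]
Position of 3: index 1; position of 2: index 0
New edge 3->2: backward (u after v in old order)
Backward edge: old toposort is now invalid. Check if this creates a cycle.
Does 2 already reach 3? Reachable from 2: [0, 1, 2, 3, 4, 5, 6, 7]. YES -> cycle!
Still a DAG? no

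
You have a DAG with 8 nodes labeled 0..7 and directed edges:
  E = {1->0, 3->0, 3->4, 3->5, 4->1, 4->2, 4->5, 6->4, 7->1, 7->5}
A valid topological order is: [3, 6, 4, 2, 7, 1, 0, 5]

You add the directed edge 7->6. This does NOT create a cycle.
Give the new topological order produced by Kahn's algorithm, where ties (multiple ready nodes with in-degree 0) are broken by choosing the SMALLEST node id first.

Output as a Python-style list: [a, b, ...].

Old toposort: [3, 6, 4, 2, 7, 1, 0, 5]
Added edge: 7->6
Position of 7 (4) > position of 6 (1). Must reorder: 7 must now come before 6.
Run Kahn's algorithm (break ties by smallest node id):
  initial in-degrees: [2, 2, 1, 0, 2, 3, 1, 0]
  ready (indeg=0): [3, 7]
  pop 3: indeg[0]->1; indeg[4]->1; indeg[5]->2 | ready=[7] | order so far=[3]
  pop 7: indeg[1]->1; indeg[5]->1; indeg[6]->0 | ready=[6] | order so far=[3, 7]
  pop 6: indeg[4]->0 | ready=[4] | order so far=[3, 7, 6]
  pop 4: indeg[1]->0; indeg[2]->0; indeg[5]->0 | ready=[1, 2, 5] | order so far=[3, 7, 6, 4]
  pop 1: indeg[0]->0 | ready=[0, 2, 5] | order so far=[3, 7, 6, 4, 1]
  pop 0: no out-edges | ready=[2, 5] | order so far=[3, 7, 6, 4, 1, 0]
  pop 2: no out-edges | ready=[5] | order so far=[3, 7, 6, 4, 1, 0, 2]
  pop 5: no out-edges | ready=[] | order so far=[3, 7, 6, 4, 1, 0, 2, 5]
  Result: [3, 7, 6, 4, 1, 0, 2, 5]

Answer: [3, 7, 6, 4, 1, 0, 2, 5]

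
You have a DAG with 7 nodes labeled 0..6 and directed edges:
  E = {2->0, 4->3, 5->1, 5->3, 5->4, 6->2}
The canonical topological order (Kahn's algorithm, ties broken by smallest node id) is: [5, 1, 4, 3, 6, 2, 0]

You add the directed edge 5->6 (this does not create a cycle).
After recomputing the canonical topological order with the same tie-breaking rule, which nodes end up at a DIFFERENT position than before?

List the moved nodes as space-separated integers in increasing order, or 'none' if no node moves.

Answer: none

Derivation:
Old toposort: [5, 1, 4, 3, 6, 2, 0]
Added edge 5->6
Recompute Kahn (smallest-id tiebreak):
  initial in-degrees: [1, 1, 1, 2, 1, 0, 1]
  ready (indeg=0): [5]
  pop 5: indeg[1]->0; indeg[3]->1; indeg[4]->0; indeg[6]->0 | ready=[1, 4, 6] | order so far=[5]
  pop 1: no out-edges | ready=[4, 6] | order so far=[5, 1]
  pop 4: indeg[3]->0 | ready=[3, 6] | order so far=[5, 1, 4]
  pop 3: no out-edges | ready=[6] | order so far=[5, 1, 4, 3]
  pop 6: indeg[2]->0 | ready=[2] | order so far=[5, 1, 4, 3, 6]
  pop 2: indeg[0]->0 | ready=[0] | order so far=[5, 1, 4, 3, 6, 2]
  pop 0: no out-edges | ready=[] | order so far=[5, 1, 4, 3, 6, 2, 0]
New canonical toposort: [5, 1, 4, 3, 6, 2, 0]
Compare positions:
  Node 0: index 6 -> 6 (same)
  Node 1: index 1 -> 1 (same)
  Node 2: index 5 -> 5 (same)
  Node 3: index 3 -> 3 (same)
  Node 4: index 2 -> 2 (same)
  Node 5: index 0 -> 0 (same)
  Node 6: index 4 -> 4 (same)
Nodes that changed position: none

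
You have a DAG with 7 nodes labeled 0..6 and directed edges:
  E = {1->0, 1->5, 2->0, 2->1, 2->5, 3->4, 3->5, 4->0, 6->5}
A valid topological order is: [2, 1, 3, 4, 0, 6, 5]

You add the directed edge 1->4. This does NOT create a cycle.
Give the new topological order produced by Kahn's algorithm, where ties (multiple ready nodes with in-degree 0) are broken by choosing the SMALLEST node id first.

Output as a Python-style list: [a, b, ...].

Answer: [2, 1, 3, 4, 0, 6, 5]

Derivation:
Old toposort: [2, 1, 3, 4, 0, 6, 5]
Added edge: 1->4
Position of 1 (1) < position of 4 (3). Old order still valid.
Run Kahn's algorithm (break ties by smallest node id):
  initial in-degrees: [3, 1, 0, 0, 2, 4, 0]
  ready (indeg=0): [2, 3, 6]
  pop 2: indeg[0]->2; indeg[1]->0; indeg[5]->3 | ready=[1, 3, 6] | order so far=[2]
  pop 1: indeg[0]->1; indeg[4]->1; indeg[5]->2 | ready=[3, 6] | order so far=[2, 1]
  pop 3: indeg[4]->0; indeg[5]->1 | ready=[4, 6] | order so far=[2, 1, 3]
  pop 4: indeg[0]->0 | ready=[0, 6] | order so far=[2, 1, 3, 4]
  pop 0: no out-edges | ready=[6] | order so far=[2, 1, 3, 4, 0]
  pop 6: indeg[5]->0 | ready=[5] | order so far=[2, 1, 3, 4, 0, 6]
  pop 5: no out-edges | ready=[] | order so far=[2, 1, 3, 4, 0, 6, 5]
  Result: [2, 1, 3, 4, 0, 6, 5]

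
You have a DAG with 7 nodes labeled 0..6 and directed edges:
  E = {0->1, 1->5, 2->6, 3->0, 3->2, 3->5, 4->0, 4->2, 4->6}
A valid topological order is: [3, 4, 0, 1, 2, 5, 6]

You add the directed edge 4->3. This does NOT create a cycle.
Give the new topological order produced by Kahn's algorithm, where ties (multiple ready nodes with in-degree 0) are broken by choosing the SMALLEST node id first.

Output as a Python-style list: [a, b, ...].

Answer: [4, 3, 0, 1, 2, 5, 6]

Derivation:
Old toposort: [3, 4, 0, 1, 2, 5, 6]
Added edge: 4->3
Position of 4 (1) > position of 3 (0). Must reorder: 4 must now come before 3.
Run Kahn's algorithm (break ties by smallest node id):
  initial in-degrees: [2, 1, 2, 1, 0, 2, 2]
  ready (indeg=0): [4]
  pop 4: indeg[0]->1; indeg[2]->1; indeg[3]->0; indeg[6]->1 | ready=[3] | order so far=[4]
  pop 3: indeg[0]->0; indeg[2]->0; indeg[5]->1 | ready=[0, 2] | order so far=[4, 3]
  pop 0: indeg[1]->0 | ready=[1, 2] | order so far=[4, 3, 0]
  pop 1: indeg[5]->0 | ready=[2, 5] | order so far=[4, 3, 0, 1]
  pop 2: indeg[6]->0 | ready=[5, 6] | order so far=[4, 3, 0, 1, 2]
  pop 5: no out-edges | ready=[6] | order so far=[4, 3, 0, 1, 2, 5]
  pop 6: no out-edges | ready=[] | order so far=[4, 3, 0, 1, 2, 5, 6]
  Result: [4, 3, 0, 1, 2, 5, 6]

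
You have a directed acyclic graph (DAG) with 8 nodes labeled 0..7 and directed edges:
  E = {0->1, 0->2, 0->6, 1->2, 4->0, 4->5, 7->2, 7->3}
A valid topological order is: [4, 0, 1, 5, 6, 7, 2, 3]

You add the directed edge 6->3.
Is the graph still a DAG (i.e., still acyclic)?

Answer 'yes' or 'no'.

Given toposort: [4, 0, 1, 5, 6, 7, 2, 3]
Position of 6: index 4; position of 3: index 7
New edge 6->3: forward
Forward edge: respects the existing order. Still a DAG, same toposort still valid.
Still a DAG? yes

Answer: yes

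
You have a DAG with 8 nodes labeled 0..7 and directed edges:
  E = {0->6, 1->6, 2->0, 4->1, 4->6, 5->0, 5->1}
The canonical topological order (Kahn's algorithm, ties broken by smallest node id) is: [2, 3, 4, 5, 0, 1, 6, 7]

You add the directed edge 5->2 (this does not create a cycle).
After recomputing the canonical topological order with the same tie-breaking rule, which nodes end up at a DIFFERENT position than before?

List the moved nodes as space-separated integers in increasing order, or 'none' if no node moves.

Old toposort: [2, 3, 4, 5, 0, 1, 6, 7]
Added edge 5->2
Recompute Kahn (smallest-id tiebreak):
  initial in-degrees: [2, 2, 1, 0, 0, 0, 3, 0]
  ready (indeg=0): [3, 4, 5, 7]
  pop 3: no out-edges | ready=[4, 5, 7] | order so far=[3]
  pop 4: indeg[1]->1; indeg[6]->2 | ready=[5, 7] | order so far=[3, 4]
  pop 5: indeg[0]->1; indeg[1]->0; indeg[2]->0 | ready=[1, 2, 7] | order so far=[3, 4, 5]
  pop 1: indeg[6]->1 | ready=[2, 7] | order so far=[3, 4, 5, 1]
  pop 2: indeg[0]->0 | ready=[0, 7] | order so far=[3, 4, 5, 1, 2]
  pop 0: indeg[6]->0 | ready=[6, 7] | order so far=[3, 4, 5, 1, 2, 0]
  pop 6: no out-edges | ready=[7] | order so far=[3, 4, 5, 1, 2, 0, 6]
  pop 7: no out-edges | ready=[] | order so far=[3, 4, 5, 1, 2, 0, 6, 7]
New canonical toposort: [3, 4, 5, 1, 2, 0, 6, 7]
Compare positions:
  Node 0: index 4 -> 5 (moved)
  Node 1: index 5 -> 3 (moved)
  Node 2: index 0 -> 4 (moved)
  Node 3: index 1 -> 0 (moved)
  Node 4: index 2 -> 1 (moved)
  Node 5: index 3 -> 2 (moved)
  Node 6: index 6 -> 6 (same)
  Node 7: index 7 -> 7 (same)
Nodes that changed position: 0 1 2 3 4 5

Answer: 0 1 2 3 4 5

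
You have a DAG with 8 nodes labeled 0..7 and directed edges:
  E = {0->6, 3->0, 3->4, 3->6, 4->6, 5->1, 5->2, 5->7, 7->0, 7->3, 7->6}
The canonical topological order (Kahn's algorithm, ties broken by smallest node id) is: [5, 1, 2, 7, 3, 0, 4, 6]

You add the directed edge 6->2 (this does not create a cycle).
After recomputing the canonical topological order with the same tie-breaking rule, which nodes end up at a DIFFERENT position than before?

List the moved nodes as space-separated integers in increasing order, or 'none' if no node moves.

Answer: 0 2 3 4 6 7

Derivation:
Old toposort: [5, 1, 2, 7, 3, 0, 4, 6]
Added edge 6->2
Recompute Kahn (smallest-id tiebreak):
  initial in-degrees: [2, 1, 2, 1, 1, 0, 4, 1]
  ready (indeg=0): [5]
  pop 5: indeg[1]->0; indeg[2]->1; indeg[7]->0 | ready=[1, 7] | order so far=[5]
  pop 1: no out-edges | ready=[7] | order so far=[5, 1]
  pop 7: indeg[0]->1; indeg[3]->0; indeg[6]->3 | ready=[3] | order so far=[5, 1, 7]
  pop 3: indeg[0]->0; indeg[4]->0; indeg[6]->2 | ready=[0, 4] | order so far=[5, 1, 7, 3]
  pop 0: indeg[6]->1 | ready=[4] | order so far=[5, 1, 7, 3, 0]
  pop 4: indeg[6]->0 | ready=[6] | order so far=[5, 1, 7, 3, 0, 4]
  pop 6: indeg[2]->0 | ready=[2] | order so far=[5, 1, 7, 3, 0, 4, 6]
  pop 2: no out-edges | ready=[] | order so far=[5, 1, 7, 3, 0, 4, 6, 2]
New canonical toposort: [5, 1, 7, 3, 0, 4, 6, 2]
Compare positions:
  Node 0: index 5 -> 4 (moved)
  Node 1: index 1 -> 1 (same)
  Node 2: index 2 -> 7 (moved)
  Node 3: index 4 -> 3 (moved)
  Node 4: index 6 -> 5 (moved)
  Node 5: index 0 -> 0 (same)
  Node 6: index 7 -> 6 (moved)
  Node 7: index 3 -> 2 (moved)
Nodes that changed position: 0 2 3 4 6 7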